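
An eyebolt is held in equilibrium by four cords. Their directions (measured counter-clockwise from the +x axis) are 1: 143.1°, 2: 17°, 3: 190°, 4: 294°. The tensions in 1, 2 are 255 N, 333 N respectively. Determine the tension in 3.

T_3 ≈ 213 N

Resolve: ΣF_x = 255 cos 143.1° + 333 cos 17° + T_3 cos 190° + T_4 cos 294° = 0.
        ΣF_y = 255 sin 143.1° + 333 sin 17° + T_3 sin 190° + T_4 sin 294° = 0.
The known terms sum to (114.5, 250.5) N, so -0.9848 T_3 + 0.4067 T_4 = -114.5 and -0.1736 T_3 − 0.9135 T_4 = -250.5.
Solving simultaneously: T_3 = 212.8 N, T_4 = 233.7 N.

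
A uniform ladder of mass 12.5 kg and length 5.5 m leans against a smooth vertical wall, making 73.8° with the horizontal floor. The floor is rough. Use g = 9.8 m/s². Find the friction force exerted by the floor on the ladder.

f ≈ 17.8 N

Torques about the foot: N_wall · 5.5 sin 73.8° = 12.5×9.8×2.75 cos 73.8° → N_wall = 17.795 N.
ΣF_x = 0: f_floor = N_wall = 17.795 N.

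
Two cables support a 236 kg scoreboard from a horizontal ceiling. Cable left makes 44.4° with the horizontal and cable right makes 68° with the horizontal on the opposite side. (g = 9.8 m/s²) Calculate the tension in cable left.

Weight W = 236 × 9.8 = 2313 N acts straight down.
Horizontal: T_left cos 44.4° = T_right cos 68°  →  T_right = 1.907 T_left.
Vertical: T_left sin 44.4° + T_right sin 68° = 2313.
Substituting the horizontal relation into the vertical equation gives 2.468 T_left = 2313, so T_left = 937.1 N.

T_left ≈ 937 N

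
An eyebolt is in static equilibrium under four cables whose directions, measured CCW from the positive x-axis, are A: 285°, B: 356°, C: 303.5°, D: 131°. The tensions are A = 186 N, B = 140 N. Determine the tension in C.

T_C ≈ 134 N

Resolve: ΣF_x = 186 cos 285° + 140 cos 356° + T_C cos 303.5° + T_D cos 131° = 0.
        ΣF_y = 186 sin 285° + 140 sin 356° + T_C sin 303.5° + T_D sin 131° = 0.
The known terms sum to (187.8, -189.4) N, so 0.5519 T_C − 0.6561 T_D = -187.8 and -0.8339 T_C + 0.7547 T_D = 189.4.
Solving simultaneously: T_C = 133.8 N, T_D = 398.8 N.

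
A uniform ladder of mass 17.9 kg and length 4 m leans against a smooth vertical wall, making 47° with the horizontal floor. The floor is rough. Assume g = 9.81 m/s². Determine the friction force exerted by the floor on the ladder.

Torques about the foot: N_wall · 4 sin 47° = 17.9×9.81×2 cos 47° → N_wall = 81.874 N.
ΣF_x = 0: f_floor = N_wall = 81.874 N.

f ≈ 81.9 N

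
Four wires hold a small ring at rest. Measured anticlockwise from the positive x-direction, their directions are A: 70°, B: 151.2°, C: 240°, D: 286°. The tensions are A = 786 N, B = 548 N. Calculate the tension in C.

T_C ≈ 102 N

Resolve: ΣF_x = 786 cos 70° + 548 cos 151.2° + T_C cos 240° + T_D cos 286° = 0.
        ΣF_y = 786 sin 70° + 548 sin 151.2° + T_C sin 240° + T_D sin 286° = 0.
The known terms sum to (-211.4, 1003) N, so -0.5000 T_C + 0.2756 T_D = 211.4 and -0.8660 T_C − 0.9613 T_D = -1003.
Solving simultaneously: T_C = 101.7 N, T_D = 951.4 N.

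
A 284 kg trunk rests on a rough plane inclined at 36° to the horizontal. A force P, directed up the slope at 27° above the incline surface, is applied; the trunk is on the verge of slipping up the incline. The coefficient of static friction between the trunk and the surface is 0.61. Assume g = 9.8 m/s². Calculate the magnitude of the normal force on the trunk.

N ≈ 1080 N

On the verge of sliding up the incline, friction equals μN and acts down the slope.
Perpendicular: N + P sin 27° = W cos 36° = 2252 N.
Along incline: P cos 27° = W sin 36° + μN  with W sin 36° = 1636 N.
Solving the pair for P and N: P = 2577 N, N = 1082 N (and f = μN = 659.9 N).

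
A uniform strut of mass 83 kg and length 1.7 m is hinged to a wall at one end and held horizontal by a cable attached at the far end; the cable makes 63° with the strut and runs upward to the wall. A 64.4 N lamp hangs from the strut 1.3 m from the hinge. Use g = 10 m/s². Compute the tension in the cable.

T ≈ 521 N

Take torques about the hinge: T sin 63° · 1.7 = 83×10×0.85 + 64.4×1.3 = 789.22 N·m.
So T = 789.22 / (0.8910 × 1.7) = 521.04 N.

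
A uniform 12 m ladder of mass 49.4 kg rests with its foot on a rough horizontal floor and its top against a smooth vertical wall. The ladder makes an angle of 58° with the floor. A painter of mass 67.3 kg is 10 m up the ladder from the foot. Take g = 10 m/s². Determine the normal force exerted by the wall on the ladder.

Torques about the foot: N_wall · 12 sin 58° = 49.4×10×6 cos 58° + 67.3×10×10 cos 58° → N_wall = 504.79 N.

N_wall ≈ 505 N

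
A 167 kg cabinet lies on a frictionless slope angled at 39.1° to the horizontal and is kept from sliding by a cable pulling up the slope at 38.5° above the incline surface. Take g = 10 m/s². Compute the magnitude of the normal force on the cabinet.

Take axes along and perpendicular to the incline. Weight components: W sin 39.1° = 1053 N down-slope, W cos 39.1° = 1296 N into the surface.
Along incline: T cos 38.5° = W sin 39.1° → T = 1346 N.
Perpendicular: N = W cos 39.1° − T sin 38.5° = 458.2 N.

N ≈ 458 N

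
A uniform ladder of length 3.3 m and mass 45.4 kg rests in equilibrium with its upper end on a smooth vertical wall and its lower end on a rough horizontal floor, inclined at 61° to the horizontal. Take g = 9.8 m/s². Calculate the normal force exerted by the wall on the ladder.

Torques about the foot: N_wall · 3.3 sin 61° = 45.4×9.8×1.65 cos 61° → N_wall = 123.31 N.

N_wall ≈ 123 N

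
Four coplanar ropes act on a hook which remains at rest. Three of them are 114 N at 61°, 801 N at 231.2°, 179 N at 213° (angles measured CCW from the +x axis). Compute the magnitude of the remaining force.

Sum the known components: ΣF_x = -596.8 N, ΣF_y = -622 N.
For equilibrium the remaining force must supply (−ΣF_x, −ΣF_y) = (596.8, 622) N.
Magnitude = √((596.8)² + (622)²) = 862 N; direction = atan2(622, 596.8) = 46.2°.

F ≈ 862 N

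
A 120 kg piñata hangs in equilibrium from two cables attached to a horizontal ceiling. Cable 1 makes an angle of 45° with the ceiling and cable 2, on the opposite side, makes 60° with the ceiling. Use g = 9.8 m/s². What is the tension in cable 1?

T_1 ≈ 609 N

Weight W = 120 × 9.8 = 1176 N acts straight down.
Horizontal: T_1 cos 45° = T_2 cos 60°  →  T_2 = 1.414 T_1.
Vertical: T_1 sin 45° + T_2 sin 60° = 1176.
Substituting the horizontal relation into the vertical equation gives 1.932 T_1 = 1176, so T_1 = 608.7 N.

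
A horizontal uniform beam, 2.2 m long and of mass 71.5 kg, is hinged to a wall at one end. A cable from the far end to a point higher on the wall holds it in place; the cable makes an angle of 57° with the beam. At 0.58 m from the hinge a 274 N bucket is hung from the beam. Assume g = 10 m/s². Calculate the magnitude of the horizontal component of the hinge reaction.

H_x ≈ 279 N

Take torques about the hinge: T sin 57° · 2.2 = 71.5×10×1.1 + 274×0.58 = 945.42 N·m.
So T = 945.42 / (0.8387 × 2.2) = 512.4 N.
ΣF_x = 0: H_x = T cos 57° = 279.07 N.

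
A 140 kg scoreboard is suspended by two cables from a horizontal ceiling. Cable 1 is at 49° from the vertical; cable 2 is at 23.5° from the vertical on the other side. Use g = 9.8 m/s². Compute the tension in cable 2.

Angles from the horizontal: cable 1 is 90° − 49° = 41°, cable 2 is 90° − 23.5° = 66.5°.
Weight W = 140 × 9.8 = 1372 N acts straight down.
Horizontal: T_1 cos 41° = T_2 cos 66.5°  →  T_1 = 0.5283 T_2.
Vertical: T_1 sin 41° + T_2 sin 66.5° = 1372.
Substituting the horizontal relation into the vertical equation gives 1.264 T_2 = 1372, so T_2 = 1086 N.

T_2 ≈ 1090 N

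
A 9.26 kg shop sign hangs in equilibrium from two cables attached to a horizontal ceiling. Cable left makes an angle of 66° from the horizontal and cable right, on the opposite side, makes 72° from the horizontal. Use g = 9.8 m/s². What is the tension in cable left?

Weight W = 9.26 × 9.8 = 90.75 N acts straight down.
Horizontal: T_left cos 66° = T_right cos 72°  →  T_right = 1.316 T_left.
Vertical: T_left sin 66° + T_right sin 72° = 90.75.
Substituting the horizontal relation into the vertical equation gives 2.165 T_left = 90.75, so T_left = 41.91 N.

T_left ≈ 41.9 N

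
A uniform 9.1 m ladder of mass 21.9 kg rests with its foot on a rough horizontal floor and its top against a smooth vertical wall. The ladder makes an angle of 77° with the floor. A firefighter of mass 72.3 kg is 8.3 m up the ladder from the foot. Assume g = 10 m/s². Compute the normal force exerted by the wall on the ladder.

Torques about the foot: N_wall · 9.1 sin 77° = 21.9×10×4.55 cos 77° + 72.3×10×8.3 cos 77° → N_wall = 177.52 N.

N_wall ≈ 178 N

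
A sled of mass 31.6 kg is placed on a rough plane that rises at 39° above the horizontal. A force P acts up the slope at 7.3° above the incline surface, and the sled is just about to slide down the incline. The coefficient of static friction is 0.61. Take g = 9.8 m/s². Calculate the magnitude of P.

On the verge of sliding down the incline, friction equals μN and acts up the slope.
Perpendicular: N + P sin 7.3° = W cos 39° = 240.7 N.
Along incline: P cos 7.3° + μN = W sin 39° with W sin 39° = 194.9 N.
Solving the pair for P and N: P = 52.58 N, N = 234 N (and f = μN = 142.7 N).

P ≈ 52.6 N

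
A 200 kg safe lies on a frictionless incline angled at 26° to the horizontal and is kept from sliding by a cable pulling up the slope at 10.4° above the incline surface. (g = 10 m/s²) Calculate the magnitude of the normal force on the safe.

N ≈ 1640 N

Take axes along and perpendicular to the incline. Weight components: W sin 26° = 876.7 N down-slope, W cos 26° = 1798 N into the surface.
Along incline: T cos 10.4° = W sin 26° → T = 891.4 N.
Perpendicular: N = W cos 26° − T sin 10.4° = 1637 N.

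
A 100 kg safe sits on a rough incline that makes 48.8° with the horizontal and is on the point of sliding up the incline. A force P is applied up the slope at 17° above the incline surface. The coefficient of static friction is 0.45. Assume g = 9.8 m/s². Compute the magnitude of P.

On the verge of sliding up the incline, friction equals μN and acts down the slope.
Perpendicular: N + P sin 17° = W cos 48.8° = 645.5 N.
Along incline: P cos 17° = W sin 48.8° + μN  with W sin 48.8° = 737.4 N.
Solving the pair for P and N: P = 944.8 N, N = 369.3 N (and f = μN = 166.2 N).

P ≈ 945 N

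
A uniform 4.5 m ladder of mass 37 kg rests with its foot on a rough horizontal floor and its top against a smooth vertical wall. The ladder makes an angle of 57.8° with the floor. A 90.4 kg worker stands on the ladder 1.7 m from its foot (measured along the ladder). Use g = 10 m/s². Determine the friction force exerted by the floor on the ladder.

Torques about the foot: N_wall · 4.5 sin 57.8° = 37×10×2.25 cos 57.8° + 90.4×10×1.7 cos 57.8° → N_wall = 331.56 N.
ΣF_x = 0: f_floor = N_wall = 331.56 N.

f ≈ 332 N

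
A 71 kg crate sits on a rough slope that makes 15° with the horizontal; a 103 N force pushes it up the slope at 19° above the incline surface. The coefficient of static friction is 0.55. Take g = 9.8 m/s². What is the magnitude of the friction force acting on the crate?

f ≈ 82.7 N

Axes along / perpendicular to the incline. W sin 15° = 180.1 N down-slope; W cos 15° = 672.1 N into the surface.
Perpendicular: N = W cos 15° − P sin 19° = 672.1 − 33.53 = 638.6 N.
Along incline: P cos 19° + f = W sin 15° (friction acts up-slope) → f = 180.1 − 97.39 = 82.7 N.
|f| = 82.7 N ≤ μN = 351.2 N, so the crate is indeed static.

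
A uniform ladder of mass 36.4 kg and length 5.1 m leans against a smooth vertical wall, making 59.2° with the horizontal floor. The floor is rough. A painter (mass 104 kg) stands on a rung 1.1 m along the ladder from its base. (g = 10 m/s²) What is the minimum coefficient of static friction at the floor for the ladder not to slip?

μ_min ≈ 0.173

ΣF_y = 0: N_floor = 36.4×10 + 104×10 = 1404 N.
Torques about the foot: N_wall · 5.1 sin 59.2° = 36.4×10×2.55 cos 59.2° + 104×10×1.1 cos 59.2° → N_wall = 242.21 N.
ΣF_x = 0: f_floor = N_wall = 242.21 N.
μ_min = f_floor / N_floor = 242.21 / 1404 = 0.1725.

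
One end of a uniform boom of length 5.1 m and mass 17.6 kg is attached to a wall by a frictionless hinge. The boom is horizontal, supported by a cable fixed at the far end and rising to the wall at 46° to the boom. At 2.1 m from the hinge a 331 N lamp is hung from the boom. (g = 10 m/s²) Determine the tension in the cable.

T ≈ 312 N

Take torques about the hinge: T sin 46° · 5.1 = 17.6×10×2.55 + 331×2.1 = 1143.9 N·m.
So T = 1143.9 / (0.7193 × 5.1) = 311.81 N.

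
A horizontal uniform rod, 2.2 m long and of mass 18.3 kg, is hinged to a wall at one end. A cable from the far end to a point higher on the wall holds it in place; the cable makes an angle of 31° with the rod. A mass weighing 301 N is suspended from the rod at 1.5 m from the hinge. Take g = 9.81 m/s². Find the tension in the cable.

T ≈ 573 N

Take torques about the hinge: T sin 31° · 2.2 = 18.3×9.81×1.1 + 301×1.5 = 648.98 N·m.
So T = 648.98 / (0.5150 × 2.2) = 572.75 N.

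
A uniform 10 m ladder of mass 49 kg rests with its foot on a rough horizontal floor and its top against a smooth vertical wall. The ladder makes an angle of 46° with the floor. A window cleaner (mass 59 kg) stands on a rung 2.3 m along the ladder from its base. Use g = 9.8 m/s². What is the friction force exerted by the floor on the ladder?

f ≈ 360 N

Torques about the foot: N_wall · 10 sin 46° = 49×9.8×5 cos 46° + 59×9.8×2.3 cos 46° → N_wall = 360.28 N.
ΣF_x = 0: f_floor = N_wall = 360.28 N.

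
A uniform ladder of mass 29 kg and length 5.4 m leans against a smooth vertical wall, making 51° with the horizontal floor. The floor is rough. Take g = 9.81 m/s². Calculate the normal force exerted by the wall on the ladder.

N_wall ≈ 115 N

Torques about the foot: N_wall · 5.4 sin 51° = 29×9.81×2.7 cos 51° → N_wall = 115.19 N.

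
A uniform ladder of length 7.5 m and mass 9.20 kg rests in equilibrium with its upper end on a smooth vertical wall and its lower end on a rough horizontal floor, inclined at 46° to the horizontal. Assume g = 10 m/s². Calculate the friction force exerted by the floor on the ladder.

f ≈ 44.4 N

Torques about the foot: N_wall · 7.5 sin 46° = 9.20×10×3.75 cos 46° → N_wall = 44.422 N.
ΣF_x = 0: f_floor = N_wall = 44.422 N.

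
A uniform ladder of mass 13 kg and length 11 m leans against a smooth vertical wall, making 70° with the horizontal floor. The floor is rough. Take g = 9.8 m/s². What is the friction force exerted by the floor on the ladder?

Torques about the foot: N_wall · 11 sin 70° = 13×9.8×5.5 cos 70° → N_wall = 23.185 N.
ΣF_x = 0: f_floor = N_wall = 23.185 N.

f ≈ 23.2 N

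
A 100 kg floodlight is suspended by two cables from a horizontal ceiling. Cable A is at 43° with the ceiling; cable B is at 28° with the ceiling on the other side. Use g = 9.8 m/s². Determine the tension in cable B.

Weight W = 100 × 9.8 = 980 N acts straight down.
Horizontal: T_A cos 43° = T_B cos 28°  →  T_A = 1.207 T_B.
Vertical: T_A sin 43° + T_B sin 28° = 980.
Substituting the horizontal relation into the vertical equation gives 1.293 T_B = 980, so T_B = 758 N.

T_B ≈ 758 N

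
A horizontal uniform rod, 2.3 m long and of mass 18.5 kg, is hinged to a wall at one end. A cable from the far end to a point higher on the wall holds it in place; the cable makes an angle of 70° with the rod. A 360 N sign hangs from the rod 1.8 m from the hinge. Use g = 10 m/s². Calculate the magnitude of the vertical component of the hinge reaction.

Take torques about the hinge: T sin 70° · 2.3 = 18.5×10×1.15 + 360×1.8 = 860.75 N·m.
So T = 860.75 / (0.9397 × 2.3) = 398.26 N.
ΣF_y = 0: H_y = (18.5×10 + 360) − T sin 70° = 545 − 374.24 = 170.76 N.

|H_y| ≈ 171 N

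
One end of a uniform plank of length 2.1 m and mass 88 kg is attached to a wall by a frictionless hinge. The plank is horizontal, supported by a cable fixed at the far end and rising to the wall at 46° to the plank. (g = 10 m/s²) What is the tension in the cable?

T ≈ 612 N

Take torques about the hinge: T sin 46° · 2.1 = 88×10×1.05 = 924 N·m.
So T = 924 / (0.7193 × 2.1) = 611.67 N.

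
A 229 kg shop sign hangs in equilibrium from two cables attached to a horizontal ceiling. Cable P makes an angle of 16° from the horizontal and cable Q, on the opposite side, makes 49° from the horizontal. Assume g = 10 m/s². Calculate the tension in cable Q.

Weight W = 229 × 10 = 2290 N acts straight down.
Horizontal: T_P cos 16° = T_Q cos 49°  →  T_P = 0.6825 T_Q.
Vertical: T_P sin 16° + T_Q sin 49° = 2290.
Substituting the horizontal relation into the vertical equation gives 0.9428 T_Q = 2290, so T_Q = 2429 N.

T_Q ≈ 2430 N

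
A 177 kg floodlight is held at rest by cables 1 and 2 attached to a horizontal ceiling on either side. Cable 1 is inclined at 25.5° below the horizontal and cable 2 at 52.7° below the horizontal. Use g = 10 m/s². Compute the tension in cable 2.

T_2 ≈ 1630 N

Weight W = 177 × 10 = 1770 N acts straight down.
Horizontal: T_1 cos 25.5° = T_2 cos 52.7°  →  T_1 = 0.6714 T_2.
Vertical: T_1 sin 25.5° + T_2 sin 52.7° = 1770.
Substituting the horizontal relation into the vertical equation gives 1.085 T_2 = 1770, so T_2 = 1632 N.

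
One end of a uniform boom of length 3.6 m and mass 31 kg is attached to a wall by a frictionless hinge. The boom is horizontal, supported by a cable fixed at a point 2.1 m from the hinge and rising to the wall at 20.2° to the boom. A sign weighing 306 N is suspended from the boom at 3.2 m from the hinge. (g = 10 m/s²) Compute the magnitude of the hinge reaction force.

Take torques about the hinge: T sin 20.2° · 2.1 = 31×10×1.8 + 306×3.2 = 1537.2 N·m.
So T = 1537.2 / (0.3453 × 2.1) = 2119.9 N.
ΣF_x = 0: H_x = T cos 20.2° = 1989.5 N.
ΣF_y = 0: H_y = (31×10 + 306) − T sin 20.2° = 616 − 732 = -116 N.
|H| = √(H_x² + H_y²) = √((1989.5)² + (-116)²) = 1992.9 N.

|H| ≈ 1990 N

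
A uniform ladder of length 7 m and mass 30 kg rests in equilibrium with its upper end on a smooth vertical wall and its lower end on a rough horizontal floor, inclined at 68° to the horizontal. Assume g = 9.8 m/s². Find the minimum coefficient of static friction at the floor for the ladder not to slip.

ΣF_y = 0: N_floor = 30×9.8 = 294 N.
Torques about the foot: N_wall · 7 sin 68° = 30×9.8×3.5 cos 68° → N_wall = 59.392 N.
ΣF_x = 0: f_floor = N_wall = 59.392 N.
μ_min = f_floor / N_floor = 59.392 / 294 = 0.202.

μ_min ≈ 0.202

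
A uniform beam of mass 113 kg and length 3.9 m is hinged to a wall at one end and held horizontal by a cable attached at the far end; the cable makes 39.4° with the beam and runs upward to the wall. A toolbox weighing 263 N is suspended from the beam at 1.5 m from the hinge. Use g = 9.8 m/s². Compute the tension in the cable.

T ≈ 1030 N

Take torques about the hinge: T sin 39.4° · 3.9 = 113×9.8×1.95 + 263×1.5 = 2553.9 N·m.
So T = 2553.9 / (0.6347 × 3.9) = 1031.7 N.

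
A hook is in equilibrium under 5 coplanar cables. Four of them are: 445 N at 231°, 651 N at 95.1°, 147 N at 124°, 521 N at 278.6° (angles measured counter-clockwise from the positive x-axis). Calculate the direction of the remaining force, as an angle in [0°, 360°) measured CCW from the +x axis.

θ ≈ 14.8°

Sum the known components: ΣF_x = -342.2 N, ΣF_y = -90.68 N.
For equilibrium the remaining force must supply (−ΣF_x, −ΣF_y) = (342.2, 90.68) N.
Magnitude = √((342.2)² + (90.68)²) = 354 N; direction = atan2(90.68, 342.2) = 14.8°.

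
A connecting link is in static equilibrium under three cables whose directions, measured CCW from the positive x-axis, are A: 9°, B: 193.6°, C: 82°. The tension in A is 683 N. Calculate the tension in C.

Resolve: ΣF_x = 683 cos 9° + T_B cos 193.6° + T_C cos 82° = 0.
        ΣF_y = 683 sin 9° + T_B sin 193.6° + T_C sin 82° = 0.
The known terms sum to (674.6, 106.8) N, so -0.9720 T_B + 0.1392 T_C = -674.6 and -0.2351 T_B + 0.9903 T_C = -106.8.
Solving simultaneously: T_B = 702.5 N, T_C = 58.91 N.

T_C ≈ 58.9 N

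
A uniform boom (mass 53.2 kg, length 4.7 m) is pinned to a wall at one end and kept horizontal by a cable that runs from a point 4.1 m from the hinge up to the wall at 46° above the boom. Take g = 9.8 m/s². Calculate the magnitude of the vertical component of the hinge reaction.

Take torques about the hinge: T sin 46° · 4.1 = 53.2×9.8×2.35 = 1225.2 N·m.
So T = 1225.2 / (0.7193 × 4.1) = 415.42 N.
ΣF_y = 0: H_y = (53.2×9.8) − T sin 46° = 521.36 − 298.83 = 222.53 N.

|H_y| ≈ 223 N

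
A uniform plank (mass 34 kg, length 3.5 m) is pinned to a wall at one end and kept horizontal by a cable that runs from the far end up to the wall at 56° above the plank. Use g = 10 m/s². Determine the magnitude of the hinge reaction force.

Take torques about the hinge: T sin 56° · 3.5 = 34×10×1.75 = 595 N·m.
So T = 595 / (0.8290 × 3.5) = 205.06 N.
ΣF_x = 0: H_x = T cos 56° = 114.67 N.
ΣF_y = 0: H_y = (34×10) − T sin 56° = 340 − 170 = 170 N.
|H| = √(H_x² + H_y²) = √((114.67)² + (170)²) = 205.06 N.

|H| ≈ 205 N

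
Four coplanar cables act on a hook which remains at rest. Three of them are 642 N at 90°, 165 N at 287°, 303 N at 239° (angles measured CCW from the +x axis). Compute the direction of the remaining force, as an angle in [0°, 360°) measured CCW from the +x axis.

Sum the known components: ΣF_x = -107.8 N, ΣF_y = 224.5 N.
For equilibrium the remaining force must supply (−ΣF_x, −ΣF_y) = (107.8, -224.5) N.
Magnitude = √((107.8)² + (-224.5)²) = 249 N; direction = atan2(-224.5, 107.8) = 295.7°.

θ ≈ 296°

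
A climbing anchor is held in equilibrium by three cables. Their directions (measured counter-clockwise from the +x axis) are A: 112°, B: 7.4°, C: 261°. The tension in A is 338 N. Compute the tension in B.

T_B ≈ 181 N

Resolve: ΣF_x = 338 cos 112° + T_B cos 7.4° + T_C cos 261° = 0.
        ΣF_y = 338 sin 112° + T_B sin 7.4° + T_C sin 261° = 0.
The known terms sum to (-126.6, 313.4) N, so 0.9917 T_B − 0.1564 T_C = 126.6 and 0.1288 T_B − 0.9877 T_C = -313.4.
Solving simultaneously: T_B = 181.5 N, T_C = 341 N.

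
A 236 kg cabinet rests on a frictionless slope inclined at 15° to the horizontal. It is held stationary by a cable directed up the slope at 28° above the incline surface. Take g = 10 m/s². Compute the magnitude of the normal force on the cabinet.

Take axes along and perpendicular to the incline. Weight components: W sin 15° = 610.8 N down-slope, W cos 15° = 2280 N into the surface.
Along incline: T cos 28° = W sin 15° → T = 691.8 N.
Perpendicular: N = W cos 15° − T sin 28° = 1955 N.

N ≈ 1950 N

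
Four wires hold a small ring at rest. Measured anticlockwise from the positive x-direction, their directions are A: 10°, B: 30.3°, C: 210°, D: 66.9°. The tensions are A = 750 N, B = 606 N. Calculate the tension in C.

T_C ≈ 1650 N

Resolve: ΣF_x = 750 cos 10° + 606 cos 30.3° + T_C cos 210° + T_D cos 66.9° = 0.
        ΣF_y = 750 sin 10° + 606 sin 30.3° + T_C sin 210° + T_D sin 66.9° = 0.
The known terms sum to (1262, 436) N, so -0.8660 T_C + 0.3923 T_D = -1262 and -0.5000 T_C + 0.9198 T_D = -436.
Solving simultaneously: T_C = 1648 N, T_D = 421.9 N.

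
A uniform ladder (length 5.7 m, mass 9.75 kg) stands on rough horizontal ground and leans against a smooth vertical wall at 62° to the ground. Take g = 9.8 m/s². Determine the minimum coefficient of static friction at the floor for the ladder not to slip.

ΣF_y = 0: N_floor = 9.75×9.8 = 95.55 N.
Torques about the foot: N_wall · 5.7 sin 62° = 9.75×9.8×2.85 cos 62° → N_wall = 25.402 N.
ΣF_x = 0: f_floor = N_wall = 25.402 N.
μ_min = f_floor / N_floor = 25.402 / 95.55 = 0.2659.

μ_min ≈ 0.266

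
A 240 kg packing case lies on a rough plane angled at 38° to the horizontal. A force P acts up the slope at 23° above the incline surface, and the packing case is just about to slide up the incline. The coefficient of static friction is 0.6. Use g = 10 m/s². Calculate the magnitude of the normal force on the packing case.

On the verge of sliding up the incline, friction equals μN and acts down the slope.
Perpendicular: N + P sin 23° = W cos 38° = 1891 N.
Along incline: P cos 23° = W sin 38° + μN  with W sin 38° = 1478 N.
Solving the pair for P and N: P = 2262 N, N = 1007 N (and f = μN = 604.5 N).

N ≈ 1010 N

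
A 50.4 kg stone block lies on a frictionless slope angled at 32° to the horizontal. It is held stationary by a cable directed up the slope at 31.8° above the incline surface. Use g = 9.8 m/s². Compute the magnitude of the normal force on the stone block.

N ≈ 257 N

Take axes along and perpendicular to the incline. Weight components: W sin 32° = 261.7 N down-slope, W cos 32° = 418.9 N into the surface.
Along incline: T cos 31.8° = W sin 32° → T = 308 N.
Perpendicular: N = W cos 32° − T sin 31.8° = 256.6 N.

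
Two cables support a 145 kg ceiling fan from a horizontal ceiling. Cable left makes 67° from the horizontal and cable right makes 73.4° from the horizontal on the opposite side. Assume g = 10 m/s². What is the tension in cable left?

Weight W = 145 × 10 = 1450 N acts straight down.
Horizontal: T_left cos 67° = T_right cos 73.4°  →  T_right = 1.368 T_left.
Vertical: T_left sin 67° + T_right sin 73.4° = 1450.
Substituting the horizontal relation into the vertical equation gives 2.231 T_left = 1450, so T_left = 649.9 N.

T_left ≈ 650 N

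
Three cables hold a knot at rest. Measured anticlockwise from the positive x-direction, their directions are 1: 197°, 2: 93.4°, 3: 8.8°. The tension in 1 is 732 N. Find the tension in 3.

Resolve: ΣF_x = 732 cos 197° + T_2 cos 93.4° + T_3 cos 8.8° = 0.
        ΣF_y = 732 sin 197° + T_2 sin 93.4° + T_3 sin 8.8° = 0.
The known terms sum to (-700, -214) N, so -0.0593 T_2 + 0.9882 T_3 = 700 and 0.9982 T_2 + 0.1530 T_3 = 214.
Solving simultaneously: T_2 = 104.9 N, T_3 = 714.6 N.

T_3 ≈ 715 N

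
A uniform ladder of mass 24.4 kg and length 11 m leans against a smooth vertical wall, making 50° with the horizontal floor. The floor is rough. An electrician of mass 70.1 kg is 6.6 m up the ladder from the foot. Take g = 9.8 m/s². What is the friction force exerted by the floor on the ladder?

Torques about the foot: N_wall · 11 sin 50° = 24.4×9.8×5.5 cos 50° + 70.1×9.8×6.6 cos 50° → N_wall = 446.19 N.
ΣF_x = 0: f_floor = N_wall = 446.19 N.

f ≈ 446 N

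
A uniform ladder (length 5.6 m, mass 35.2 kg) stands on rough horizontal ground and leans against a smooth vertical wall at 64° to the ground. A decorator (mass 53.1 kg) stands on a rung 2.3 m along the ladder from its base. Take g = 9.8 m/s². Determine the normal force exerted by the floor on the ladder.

N_floor ≈ 865 N

ΣF_y = 0: N_floor = 35.2×9.8 + 53.1×9.8 = 865.34 N.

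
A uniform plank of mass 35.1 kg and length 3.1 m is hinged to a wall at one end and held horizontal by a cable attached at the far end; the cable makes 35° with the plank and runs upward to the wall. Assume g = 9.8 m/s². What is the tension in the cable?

Take torques about the hinge: T sin 35° · 3.1 = 35.1×9.8×1.55 = 533.17 N·m.
So T = 533.17 / (0.5736 × 3.1) = 299.86 N.

T ≈ 300 N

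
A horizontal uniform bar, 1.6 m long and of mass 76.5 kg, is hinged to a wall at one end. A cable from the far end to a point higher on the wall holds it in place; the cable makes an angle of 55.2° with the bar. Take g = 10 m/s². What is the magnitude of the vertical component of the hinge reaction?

Take torques about the hinge: T sin 55.2° · 1.6 = 76.5×10×0.8 = 612 N·m.
So T = 612 / (0.8211 × 1.6) = 465.81 N.
ΣF_y = 0: H_y = (76.5×10) − T sin 55.2° = 765 − 382.5 = 382.5 N.

|H_y| ≈ 383 N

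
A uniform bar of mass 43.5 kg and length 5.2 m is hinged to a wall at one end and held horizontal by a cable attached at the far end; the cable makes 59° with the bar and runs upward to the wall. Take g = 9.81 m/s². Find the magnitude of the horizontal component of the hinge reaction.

Take torques about the hinge: T sin 59° · 5.2 = 43.5×9.81×2.6 = 1109.5 N·m.
So T = 1109.5 / (0.8572 × 5.2) = 248.92 N.
ΣF_x = 0: H_x = T cos 59° = 128.2 N.

H_x ≈ 128 N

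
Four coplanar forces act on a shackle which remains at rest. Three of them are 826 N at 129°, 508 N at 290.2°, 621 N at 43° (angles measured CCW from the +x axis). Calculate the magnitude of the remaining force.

Sum the known components: ΣF_x = 109.8 N, ΣF_y = 588.7 N.
For equilibrium the remaining force must supply (−ΣF_x, −ΣF_y) = (-109.8, -588.7) N.
Magnitude = √((-109.8)² + (-588.7)²) = 598.8 N; direction = atan2(-588.7, -109.8) = 259.4°.

F ≈ 599 N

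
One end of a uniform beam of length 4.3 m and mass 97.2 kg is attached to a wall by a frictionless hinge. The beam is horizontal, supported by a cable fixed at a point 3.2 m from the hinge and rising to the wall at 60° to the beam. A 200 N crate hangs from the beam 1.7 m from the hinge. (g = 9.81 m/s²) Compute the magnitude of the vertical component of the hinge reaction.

|H_y| ≈ 407 N

Take torques about the hinge: T sin 60° · 3.2 = 97.2×9.81×2.15 + 200×1.7 = 2390.1 N·m.
So T = 2390.1 / (0.8660 × 3.2) = 862.45 N.
ΣF_y = 0: H_y = (97.2×9.81 + 200) − T sin 60° = 1153.5 − 746.9 = 406.63 N.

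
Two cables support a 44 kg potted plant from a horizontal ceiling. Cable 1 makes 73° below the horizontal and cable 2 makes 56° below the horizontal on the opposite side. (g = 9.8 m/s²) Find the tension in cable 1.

T_1 ≈ 310 N

Weight W = 44 × 9.8 = 431.2 N acts straight down.
Horizontal: T_1 cos 73° = T_2 cos 56°  →  T_2 = 0.5228 T_1.
Vertical: T_1 sin 73° + T_2 sin 56° = 431.2.
Substituting the horizontal relation into the vertical equation gives 1.39 T_1 = 431.2, so T_1 = 310.3 N.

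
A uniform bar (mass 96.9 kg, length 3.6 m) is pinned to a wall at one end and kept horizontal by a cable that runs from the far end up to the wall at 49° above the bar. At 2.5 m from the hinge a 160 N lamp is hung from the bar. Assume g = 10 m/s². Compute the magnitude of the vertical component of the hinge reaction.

Take torques about the hinge: T sin 49° · 3.6 = 96.9×10×1.8 + 160×2.5 = 2144.2 N·m.
So T = 2144.2 / (0.7547 × 3.6) = 789.19 N.
ΣF_y = 0: H_y = (96.9×10 + 160) − T sin 49° = 1129 − 595.61 = 533.39 N.

|H_y| ≈ 533 N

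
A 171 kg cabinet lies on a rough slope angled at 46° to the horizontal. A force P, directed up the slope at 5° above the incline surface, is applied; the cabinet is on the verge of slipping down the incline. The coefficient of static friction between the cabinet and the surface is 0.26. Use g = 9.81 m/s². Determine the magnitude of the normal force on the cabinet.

On the verge of sliding down the incline, friction equals μN and acts up the slope.
Perpendicular: N + P sin 5° = W cos 46° = 1165 N.
Along incline: P cos 5° + μN = W sin 46° with W sin 46° = 1207 N.
Solving the pair for P and N: P = 928.3 N, N = 1084 N (and f = μN = 281.9 N).

N ≈ 1080 N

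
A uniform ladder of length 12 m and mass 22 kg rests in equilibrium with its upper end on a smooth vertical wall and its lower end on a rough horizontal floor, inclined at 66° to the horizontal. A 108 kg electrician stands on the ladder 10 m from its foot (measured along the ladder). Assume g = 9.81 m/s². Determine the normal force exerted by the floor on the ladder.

ΣF_y = 0: N_floor = 22×9.81 + 108×9.81 = 1275.3 N.

N_floor ≈ 1280 N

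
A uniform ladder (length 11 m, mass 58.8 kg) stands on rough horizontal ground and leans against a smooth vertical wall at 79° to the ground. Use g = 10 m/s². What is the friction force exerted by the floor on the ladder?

f ≈ 57.1 N

Torques about the foot: N_wall · 11 sin 79° = 58.8×10×5.5 cos 79° → N_wall = 57.148 N.
ΣF_x = 0: f_floor = N_wall = 57.148 N.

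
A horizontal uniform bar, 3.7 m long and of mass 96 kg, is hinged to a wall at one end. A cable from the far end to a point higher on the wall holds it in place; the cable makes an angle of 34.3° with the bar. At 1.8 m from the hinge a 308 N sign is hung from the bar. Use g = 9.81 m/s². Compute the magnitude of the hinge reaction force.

|H| ≈ 1110 N

Take torques about the hinge: T sin 34.3° · 3.7 = 96×9.81×1.85 + 308×1.8 = 2296.7 N·m.
So T = 2296.7 / (0.5635 × 3.7) = 1101.5 N.
ΣF_x = 0: H_x = T cos 34.3° = 909.94 N.
ΣF_y = 0: H_y = (96×9.81 + 308) − T sin 34.3° = 1249.8 − 620.72 = 629.04 N.
|H| = √(H_x² + H_y²) = √((909.94)² + (629.04)²) = 1106.2 N.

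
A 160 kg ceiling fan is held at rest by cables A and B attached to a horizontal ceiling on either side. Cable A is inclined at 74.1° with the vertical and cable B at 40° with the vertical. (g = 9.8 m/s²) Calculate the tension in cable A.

T_A ≈ 1100 N

Angles from the horizontal: cable A is 90° − 74.1° = 15.9°, cable B is 90° − 40° = 50°.
Weight W = 160 × 9.8 = 1568 N acts straight down.
Horizontal: T_A cos 15.9° = T_B cos 50°  →  T_B = 1.496 T_A.
Vertical: T_A sin 15.9° + T_B sin 50° = 1568.
Substituting the horizontal relation into the vertical equation gives 1.42 T_A = 1568, so T_A = 1104 N.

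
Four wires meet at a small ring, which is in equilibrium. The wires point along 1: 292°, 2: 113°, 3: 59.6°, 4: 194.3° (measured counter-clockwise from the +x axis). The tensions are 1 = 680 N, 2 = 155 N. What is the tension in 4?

Resolve: ΣF_x = 680 cos 292° + 155 cos 113° + T_3 cos 59.6° + T_4 cos 194.3° = 0.
        ΣF_y = 680 sin 292° + 155 sin 113° + T_3 sin 59.6° + T_4 sin 194.3° = 0.
The known terms sum to (194.2, -487.8) N, so 0.5060 T_3 − 0.9690 T_4 = -194.2 and 0.8625 T_3 − 0.2470 T_4 = 487.8.
Solving simultaneously: T_3 = 732.5 N, T_4 = 582.9 N.

T_4 ≈ 583 N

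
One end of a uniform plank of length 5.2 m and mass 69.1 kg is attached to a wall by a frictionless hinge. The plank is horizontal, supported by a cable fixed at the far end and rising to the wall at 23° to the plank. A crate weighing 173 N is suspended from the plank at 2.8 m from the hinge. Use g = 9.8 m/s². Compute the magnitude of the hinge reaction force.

|H| ≈ 1100 N

Take torques about the hinge: T sin 23° · 5.2 = 69.1×9.8×2.6 + 173×2.8 = 2245.1 N·m.
So T = 2245.1 / (0.3907 × 5.2) = 1105 N.
ΣF_x = 0: H_x = T cos 23° = 1017.1 N.
ΣF_y = 0: H_y = (69.1×9.8 + 173) − T sin 23° = 850.18 − 431.74 = 418.44 N.
|H| = √(H_x² + H_y²) = √((1017.1)² + (418.44)²) = 1099.8 N.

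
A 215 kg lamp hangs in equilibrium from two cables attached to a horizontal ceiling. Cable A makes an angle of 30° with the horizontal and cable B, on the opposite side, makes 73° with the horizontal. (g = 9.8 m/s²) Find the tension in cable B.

T_B ≈ 1870 N

Weight W = 215 × 9.8 = 2107 N acts straight down.
Horizontal: T_A cos 30° = T_B cos 73°  →  T_A = 0.3376 T_B.
Vertical: T_A sin 30° + T_B sin 73° = 2107.
Substituting the horizontal relation into the vertical equation gives 1.125 T_B = 2107, so T_B = 1873 N.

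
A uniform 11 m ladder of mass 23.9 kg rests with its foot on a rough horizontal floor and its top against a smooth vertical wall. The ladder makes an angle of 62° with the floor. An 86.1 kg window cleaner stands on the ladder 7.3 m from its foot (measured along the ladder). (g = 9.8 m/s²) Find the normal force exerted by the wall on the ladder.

Torques about the foot: N_wall · 11 sin 62° = 23.9×9.8×5.5 cos 62° + 86.1×9.8×7.3 cos 62° → N_wall = 360.01 N.

N_wall ≈ 360 N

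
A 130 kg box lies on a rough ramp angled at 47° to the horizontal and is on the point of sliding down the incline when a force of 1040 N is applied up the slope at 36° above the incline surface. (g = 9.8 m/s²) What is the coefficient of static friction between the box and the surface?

μ ≈ 0.351

On the verge of sliding down the incline, friction is at its maximum μN and acts up the slope.
Perpendicular to incline: N = W cos 47° − P sin 36° = 868.9 − 611.3 = 257.6 N.
Along incline: P cos 36° + μN = W sin 47° → μ = (W sin 47° − P cos 36°) / N = 0.3508.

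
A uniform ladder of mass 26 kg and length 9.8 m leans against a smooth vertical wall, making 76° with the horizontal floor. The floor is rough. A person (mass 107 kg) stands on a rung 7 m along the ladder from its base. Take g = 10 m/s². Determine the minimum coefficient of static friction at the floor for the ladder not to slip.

μ_min ≈ 0.168

ΣF_y = 0: N_floor = 26×10 + 107×10 = 1330 N.
Torques about the foot: N_wall · 9.8 sin 76° = 26×10×4.9 cos 76° + 107×10×7 cos 76° → N_wall = 222.97 N.
ΣF_x = 0: f_floor = N_wall = 222.97 N.
μ_min = f_floor / N_floor = 222.97 / 1330 = 0.1676.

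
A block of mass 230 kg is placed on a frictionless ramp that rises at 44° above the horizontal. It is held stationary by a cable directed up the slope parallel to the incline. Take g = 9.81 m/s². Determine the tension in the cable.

Take axes along and perpendicular to the incline. Weight components: W sin 44° = 1567 N down-slope, W cos 44° = 1623 N into the surface.
Along incline: T cos 0° = W sin 44° → T = 1567 N.
Perpendicular: N = W cos 44° − T sin 0° = 1623 N.

T ≈ 1570 N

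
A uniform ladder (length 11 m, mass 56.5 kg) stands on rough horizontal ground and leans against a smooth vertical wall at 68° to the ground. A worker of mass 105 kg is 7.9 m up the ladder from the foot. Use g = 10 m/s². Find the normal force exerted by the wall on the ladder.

Torques about the foot: N_wall · 11 sin 68° = 56.5×10×5.5 cos 68° + 105×10×7.9 cos 68° → N_wall = 418.81 N.

N_wall ≈ 419 N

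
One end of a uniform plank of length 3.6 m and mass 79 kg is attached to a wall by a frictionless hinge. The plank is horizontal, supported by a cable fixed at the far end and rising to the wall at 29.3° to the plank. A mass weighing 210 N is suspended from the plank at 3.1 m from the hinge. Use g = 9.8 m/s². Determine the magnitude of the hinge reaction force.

|H| ≈ 1090 N

Take torques about the hinge: T sin 29.3° · 3.6 = 79×9.8×1.8 + 210×3.1 = 2044.6 N·m.
So T = 2044.6 / (0.4894 × 3.6) = 1160.5 N.
ΣF_x = 0: H_x = T cos 29.3° = 1012 N.
ΣF_y = 0: H_y = (79×9.8 + 210) − T sin 29.3° = 984.2 − 567.93 = 416.27 N.
|H| = √(H_x² + H_y²) = √((1012)² + (416.27)²) = 1094.3 N.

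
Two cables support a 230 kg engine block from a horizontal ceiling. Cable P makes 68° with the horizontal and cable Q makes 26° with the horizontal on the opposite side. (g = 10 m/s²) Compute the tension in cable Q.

Weight W = 230 × 10 = 2300 N acts straight down.
Horizontal: T_P cos 68° = T_Q cos 26°  →  T_P = 2.399 T_Q.
Vertical: T_P sin 68° + T_Q sin 26° = 2300.
Substituting the horizontal relation into the vertical equation gives 2.663 T_Q = 2300, so T_Q = 863.7 N.

T_Q ≈ 864 N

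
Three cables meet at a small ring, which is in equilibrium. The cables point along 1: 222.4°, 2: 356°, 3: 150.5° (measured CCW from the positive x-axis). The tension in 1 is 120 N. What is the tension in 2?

T_2 ≈ 265 N

Resolve: ΣF_x = 120 cos 222.4° + T_2 cos 356° + T_3 cos 150.5° = 0.
        ΣF_y = 120 sin 222.4° + T_2 sin 356° + T_3 sin 150.5° = 0.
The known terms sum to (-88.61, -80.92) N, so 0.9976 T_2 − 0.8704 T_3 = 88.61 and -0.0698 T_2 + 0.4924 T_3 = 80.92.
Solving simultaneously: T_2 = 264.9 N, T_3 = 201.9 N.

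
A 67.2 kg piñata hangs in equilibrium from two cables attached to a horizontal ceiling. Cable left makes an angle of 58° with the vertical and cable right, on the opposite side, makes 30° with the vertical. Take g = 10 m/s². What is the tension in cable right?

Angles from the horizontal: cable left is 90° − 58° = 32°, cable right is 90° − 30° = 60°.
Weight W = 67.2 × 10 = 672 N acts straight down.
Horizontal: T_left cos 32° = T_right cos 60°  →  T_left = 0.5896 T_right.
Vertical: T_left sin 32° + T_right sin 60° = 672.
Substituting the horizontal relation into the vertical equation gives 1.178 T_right = 672, so T_right = 570.2 N.

T_right ≈ 570 N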